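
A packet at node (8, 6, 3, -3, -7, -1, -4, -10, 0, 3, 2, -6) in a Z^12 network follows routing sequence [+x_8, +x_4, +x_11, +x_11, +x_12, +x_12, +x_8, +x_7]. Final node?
(8, 6, 3, -2, -7, -1, -3, -8, 0, 3, 4, -4)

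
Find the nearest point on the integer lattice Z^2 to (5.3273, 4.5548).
(5, 5)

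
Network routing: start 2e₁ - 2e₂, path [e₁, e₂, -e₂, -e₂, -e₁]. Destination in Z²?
(2, -3)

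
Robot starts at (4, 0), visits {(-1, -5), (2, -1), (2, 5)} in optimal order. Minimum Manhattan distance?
20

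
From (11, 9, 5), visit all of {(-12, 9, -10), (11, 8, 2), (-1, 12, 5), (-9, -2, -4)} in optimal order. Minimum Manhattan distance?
72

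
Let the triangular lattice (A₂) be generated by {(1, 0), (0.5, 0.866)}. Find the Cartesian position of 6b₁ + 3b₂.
(7.5, 2.598)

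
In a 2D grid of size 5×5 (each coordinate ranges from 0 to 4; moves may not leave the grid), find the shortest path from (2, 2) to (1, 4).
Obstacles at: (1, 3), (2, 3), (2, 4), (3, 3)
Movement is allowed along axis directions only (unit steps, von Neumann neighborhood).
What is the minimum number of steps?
5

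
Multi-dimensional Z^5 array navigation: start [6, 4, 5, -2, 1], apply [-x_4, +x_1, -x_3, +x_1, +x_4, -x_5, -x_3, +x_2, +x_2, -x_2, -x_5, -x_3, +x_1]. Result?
(9, 5, 2, -2, -1)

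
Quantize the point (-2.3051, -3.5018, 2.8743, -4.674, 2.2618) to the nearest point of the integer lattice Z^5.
(-2, -4, 3, -5, 2)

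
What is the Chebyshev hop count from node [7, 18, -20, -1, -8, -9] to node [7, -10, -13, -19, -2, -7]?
28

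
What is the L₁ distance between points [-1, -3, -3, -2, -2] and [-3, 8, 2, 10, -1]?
31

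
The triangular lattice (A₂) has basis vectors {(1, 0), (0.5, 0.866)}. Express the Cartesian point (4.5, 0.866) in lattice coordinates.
4b₁ + b₂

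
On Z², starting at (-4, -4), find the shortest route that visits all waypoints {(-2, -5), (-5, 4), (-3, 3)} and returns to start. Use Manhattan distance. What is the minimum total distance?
24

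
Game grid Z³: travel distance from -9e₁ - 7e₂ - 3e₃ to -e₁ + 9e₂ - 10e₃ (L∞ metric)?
16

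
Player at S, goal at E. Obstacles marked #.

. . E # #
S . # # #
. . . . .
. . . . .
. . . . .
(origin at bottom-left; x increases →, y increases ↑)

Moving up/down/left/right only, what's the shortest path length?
3
(one shortest path: (0, 3) → (1, 3) → (1, 4) → (2, 4))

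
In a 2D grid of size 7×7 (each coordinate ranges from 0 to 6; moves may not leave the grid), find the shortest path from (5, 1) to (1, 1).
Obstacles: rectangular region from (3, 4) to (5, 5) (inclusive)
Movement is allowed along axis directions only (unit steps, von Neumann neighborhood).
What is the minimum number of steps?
4
(one shortest path: (5, 1) → (4, 1) → (3, 1) → (2, 1) → (1, 1))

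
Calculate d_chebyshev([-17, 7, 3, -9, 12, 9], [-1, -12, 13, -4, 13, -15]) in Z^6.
24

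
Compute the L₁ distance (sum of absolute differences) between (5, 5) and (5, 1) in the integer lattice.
4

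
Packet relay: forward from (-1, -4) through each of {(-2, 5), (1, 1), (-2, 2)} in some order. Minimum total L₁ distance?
14
(one optimal route: (-1, -4) → (1, 1) → (-2, 2) → (-2, 5))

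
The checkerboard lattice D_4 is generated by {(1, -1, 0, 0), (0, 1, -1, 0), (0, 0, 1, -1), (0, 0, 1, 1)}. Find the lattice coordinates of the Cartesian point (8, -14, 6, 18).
8b₁ - 6b₂ - 9b₃ + 9b₄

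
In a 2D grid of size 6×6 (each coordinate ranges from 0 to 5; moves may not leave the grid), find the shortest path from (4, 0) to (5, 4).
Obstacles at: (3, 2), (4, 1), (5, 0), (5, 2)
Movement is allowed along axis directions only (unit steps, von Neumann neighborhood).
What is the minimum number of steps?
9
(one shortest path: (4, 0) → (3, 0) → (2, 0) → (2, 1) → (2, 2) → (2, 3) → (3, 3) → (4, 3) → (5, 3) → (5, 4))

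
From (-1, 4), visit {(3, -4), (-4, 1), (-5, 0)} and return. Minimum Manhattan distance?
32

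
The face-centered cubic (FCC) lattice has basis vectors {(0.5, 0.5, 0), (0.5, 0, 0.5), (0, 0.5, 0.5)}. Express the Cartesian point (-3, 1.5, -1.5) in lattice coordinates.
-6b₂ + 3b₃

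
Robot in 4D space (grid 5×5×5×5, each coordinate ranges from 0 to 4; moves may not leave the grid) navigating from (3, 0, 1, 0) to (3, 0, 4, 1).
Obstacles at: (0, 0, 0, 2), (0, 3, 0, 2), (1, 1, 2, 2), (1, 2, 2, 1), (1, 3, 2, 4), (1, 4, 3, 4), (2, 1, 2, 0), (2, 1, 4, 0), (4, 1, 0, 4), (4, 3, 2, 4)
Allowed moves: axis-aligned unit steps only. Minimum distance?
4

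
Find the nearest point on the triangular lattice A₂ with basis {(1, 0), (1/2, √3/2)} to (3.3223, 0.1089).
(3, 0)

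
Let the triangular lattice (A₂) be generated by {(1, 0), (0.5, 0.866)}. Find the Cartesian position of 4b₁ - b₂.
(3.5, -0.866)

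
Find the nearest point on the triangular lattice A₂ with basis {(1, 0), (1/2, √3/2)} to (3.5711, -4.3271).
(3.5, -4.33)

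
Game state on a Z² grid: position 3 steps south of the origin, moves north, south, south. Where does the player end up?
(0, -4)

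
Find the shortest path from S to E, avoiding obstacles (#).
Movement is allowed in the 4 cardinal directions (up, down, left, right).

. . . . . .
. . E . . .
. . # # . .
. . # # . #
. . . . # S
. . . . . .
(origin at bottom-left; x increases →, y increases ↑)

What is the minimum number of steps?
10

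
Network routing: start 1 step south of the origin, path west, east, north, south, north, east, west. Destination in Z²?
(0, 0)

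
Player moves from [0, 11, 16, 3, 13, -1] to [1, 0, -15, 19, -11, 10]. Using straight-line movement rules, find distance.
45.1221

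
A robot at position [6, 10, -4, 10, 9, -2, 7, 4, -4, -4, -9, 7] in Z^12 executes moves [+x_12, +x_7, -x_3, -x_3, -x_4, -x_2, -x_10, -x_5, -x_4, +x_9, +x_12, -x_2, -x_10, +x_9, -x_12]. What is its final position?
(6, 8, -6, 8, 8, -2, 8, 4, -2, -6, -9, 8)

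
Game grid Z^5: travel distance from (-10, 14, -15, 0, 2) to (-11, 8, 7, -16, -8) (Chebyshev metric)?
22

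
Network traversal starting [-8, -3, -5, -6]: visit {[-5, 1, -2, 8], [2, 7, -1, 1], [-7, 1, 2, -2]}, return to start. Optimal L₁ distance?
82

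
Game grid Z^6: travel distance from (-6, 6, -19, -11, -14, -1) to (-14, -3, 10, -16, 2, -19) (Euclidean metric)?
39.8873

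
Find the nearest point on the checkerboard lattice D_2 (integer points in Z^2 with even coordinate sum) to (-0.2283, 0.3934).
(0, 0)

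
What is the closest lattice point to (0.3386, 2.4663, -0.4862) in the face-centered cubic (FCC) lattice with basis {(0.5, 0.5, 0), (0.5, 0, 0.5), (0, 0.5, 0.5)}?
(0, 2.5, -0.5)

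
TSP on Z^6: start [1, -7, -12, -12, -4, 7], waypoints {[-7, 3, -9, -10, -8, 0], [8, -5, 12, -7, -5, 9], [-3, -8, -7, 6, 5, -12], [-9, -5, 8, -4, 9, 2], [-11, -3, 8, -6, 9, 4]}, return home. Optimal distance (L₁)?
238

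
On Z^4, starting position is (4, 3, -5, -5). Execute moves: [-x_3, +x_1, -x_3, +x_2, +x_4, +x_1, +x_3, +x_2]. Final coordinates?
(6, 5, -6, -4)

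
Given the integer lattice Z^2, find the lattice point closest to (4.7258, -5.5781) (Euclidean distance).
(5, -6)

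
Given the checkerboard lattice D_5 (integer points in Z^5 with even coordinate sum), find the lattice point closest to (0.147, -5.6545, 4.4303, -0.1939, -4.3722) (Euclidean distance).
(0, -6, 4, 0, -4)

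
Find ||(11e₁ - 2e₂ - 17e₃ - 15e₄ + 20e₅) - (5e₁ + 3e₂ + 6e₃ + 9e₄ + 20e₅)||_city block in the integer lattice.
58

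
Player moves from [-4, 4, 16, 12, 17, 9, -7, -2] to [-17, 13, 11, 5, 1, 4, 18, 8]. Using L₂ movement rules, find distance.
36.4692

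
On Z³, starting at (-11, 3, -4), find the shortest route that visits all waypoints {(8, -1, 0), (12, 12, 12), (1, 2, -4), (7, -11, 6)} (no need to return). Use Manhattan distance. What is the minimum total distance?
78
(one optimal route: (-11, 3, -4) → (1, 2, -4) → (8, -1, 0) → (7, -11, 6) → (12, 12, 12))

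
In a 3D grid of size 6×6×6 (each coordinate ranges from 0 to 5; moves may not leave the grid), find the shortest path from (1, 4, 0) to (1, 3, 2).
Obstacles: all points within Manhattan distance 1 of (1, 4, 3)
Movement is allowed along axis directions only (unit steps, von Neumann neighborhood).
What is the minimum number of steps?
3
(one shortest path: (1, 4, 0) → (1, 3, 0) → (1, 3, 1) → (1, 3, 2))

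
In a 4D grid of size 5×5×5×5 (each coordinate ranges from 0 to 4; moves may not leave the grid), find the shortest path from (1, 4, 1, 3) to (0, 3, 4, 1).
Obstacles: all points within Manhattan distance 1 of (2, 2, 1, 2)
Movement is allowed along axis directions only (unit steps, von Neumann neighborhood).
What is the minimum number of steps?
7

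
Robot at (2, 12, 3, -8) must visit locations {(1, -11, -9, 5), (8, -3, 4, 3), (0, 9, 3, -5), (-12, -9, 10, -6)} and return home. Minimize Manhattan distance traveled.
154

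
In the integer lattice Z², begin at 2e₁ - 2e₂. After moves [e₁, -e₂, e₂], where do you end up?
(3, -2)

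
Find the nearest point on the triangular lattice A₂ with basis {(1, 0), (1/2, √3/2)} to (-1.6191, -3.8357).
(-1.5, -4.33)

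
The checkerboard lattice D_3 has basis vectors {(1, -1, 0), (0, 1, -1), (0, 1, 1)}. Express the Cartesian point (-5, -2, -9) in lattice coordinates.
-5b₁ + b₂ - 8b₃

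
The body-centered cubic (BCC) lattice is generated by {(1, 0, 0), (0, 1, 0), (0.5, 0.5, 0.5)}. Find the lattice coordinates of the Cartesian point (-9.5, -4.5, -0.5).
-9b₁ - 4b₂ - b₃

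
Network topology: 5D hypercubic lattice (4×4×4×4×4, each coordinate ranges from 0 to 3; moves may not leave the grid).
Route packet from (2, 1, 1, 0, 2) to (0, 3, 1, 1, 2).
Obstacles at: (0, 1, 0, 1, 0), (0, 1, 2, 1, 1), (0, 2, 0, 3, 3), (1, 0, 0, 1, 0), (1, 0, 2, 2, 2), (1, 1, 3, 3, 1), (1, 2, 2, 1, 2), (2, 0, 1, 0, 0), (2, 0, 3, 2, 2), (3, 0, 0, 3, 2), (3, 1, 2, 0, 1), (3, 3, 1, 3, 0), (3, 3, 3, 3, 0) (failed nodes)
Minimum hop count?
5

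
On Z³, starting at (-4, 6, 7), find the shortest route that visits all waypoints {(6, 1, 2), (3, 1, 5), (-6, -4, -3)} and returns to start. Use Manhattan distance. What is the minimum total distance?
64
(one optimal route: (-4, 6, 7) → (3, 1, 5) → (6, 1, 2) → (-6, -4, -3) → (-4, 6, 7))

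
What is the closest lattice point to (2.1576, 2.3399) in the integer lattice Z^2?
(2, 2)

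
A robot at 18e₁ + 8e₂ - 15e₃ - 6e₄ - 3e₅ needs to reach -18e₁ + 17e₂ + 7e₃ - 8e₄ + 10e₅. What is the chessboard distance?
36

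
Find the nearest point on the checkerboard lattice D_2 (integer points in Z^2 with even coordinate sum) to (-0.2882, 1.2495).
(-1, 1)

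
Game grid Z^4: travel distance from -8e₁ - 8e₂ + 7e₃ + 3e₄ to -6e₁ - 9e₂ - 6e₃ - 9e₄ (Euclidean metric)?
17.8326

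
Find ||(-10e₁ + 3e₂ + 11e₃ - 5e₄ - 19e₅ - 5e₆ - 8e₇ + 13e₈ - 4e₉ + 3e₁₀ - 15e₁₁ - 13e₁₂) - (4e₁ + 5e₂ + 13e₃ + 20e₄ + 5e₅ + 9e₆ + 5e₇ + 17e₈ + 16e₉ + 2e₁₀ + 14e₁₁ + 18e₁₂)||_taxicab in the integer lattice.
179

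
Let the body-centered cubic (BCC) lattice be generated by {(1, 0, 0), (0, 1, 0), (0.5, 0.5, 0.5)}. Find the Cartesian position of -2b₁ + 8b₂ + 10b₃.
(3, 13, 5)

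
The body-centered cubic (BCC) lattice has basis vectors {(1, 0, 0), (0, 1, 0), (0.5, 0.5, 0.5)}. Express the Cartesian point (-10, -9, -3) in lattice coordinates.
-7b₁ - 6b₂ - 6b₃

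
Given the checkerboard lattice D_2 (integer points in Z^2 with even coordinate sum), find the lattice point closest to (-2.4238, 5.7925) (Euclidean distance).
(-2, 6)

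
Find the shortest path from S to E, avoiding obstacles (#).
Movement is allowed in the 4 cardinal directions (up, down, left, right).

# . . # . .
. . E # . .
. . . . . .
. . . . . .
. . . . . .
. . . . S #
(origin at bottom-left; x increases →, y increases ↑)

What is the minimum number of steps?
6
(one shortest path: (4, 0) → (3, 0) → (2, 0) → (2, 1) → (2, 2) → (2, 3) → (2, 4))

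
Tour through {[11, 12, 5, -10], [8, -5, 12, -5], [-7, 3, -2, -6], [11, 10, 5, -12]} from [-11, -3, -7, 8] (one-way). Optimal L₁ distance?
103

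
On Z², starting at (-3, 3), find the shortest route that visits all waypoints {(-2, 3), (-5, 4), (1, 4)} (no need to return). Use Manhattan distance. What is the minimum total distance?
11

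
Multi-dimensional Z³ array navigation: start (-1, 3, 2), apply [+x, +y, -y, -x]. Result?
(-1, 3, 2)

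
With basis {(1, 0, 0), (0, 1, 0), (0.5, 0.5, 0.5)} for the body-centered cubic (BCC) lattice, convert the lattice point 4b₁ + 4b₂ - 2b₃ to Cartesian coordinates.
(3, 3, -1)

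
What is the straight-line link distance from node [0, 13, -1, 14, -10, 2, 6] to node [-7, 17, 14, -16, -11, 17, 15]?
38.6911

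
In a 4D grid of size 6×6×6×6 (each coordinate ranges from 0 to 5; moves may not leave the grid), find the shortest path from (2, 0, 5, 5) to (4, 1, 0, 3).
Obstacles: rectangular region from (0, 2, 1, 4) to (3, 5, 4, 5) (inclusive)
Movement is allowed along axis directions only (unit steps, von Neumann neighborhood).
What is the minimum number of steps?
10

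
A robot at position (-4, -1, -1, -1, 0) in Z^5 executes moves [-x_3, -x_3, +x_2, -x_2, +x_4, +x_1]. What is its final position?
(-3, -1, -3, 0, 0)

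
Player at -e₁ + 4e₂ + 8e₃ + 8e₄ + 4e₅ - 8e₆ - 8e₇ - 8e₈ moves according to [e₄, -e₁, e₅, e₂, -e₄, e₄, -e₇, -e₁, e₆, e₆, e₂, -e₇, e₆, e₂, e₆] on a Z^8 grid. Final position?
(-3, 7, 8, 9, 5, -4, -10, -8)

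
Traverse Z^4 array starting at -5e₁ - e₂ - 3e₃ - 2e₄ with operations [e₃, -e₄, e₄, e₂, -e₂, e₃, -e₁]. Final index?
(-6, -1, -1, -2)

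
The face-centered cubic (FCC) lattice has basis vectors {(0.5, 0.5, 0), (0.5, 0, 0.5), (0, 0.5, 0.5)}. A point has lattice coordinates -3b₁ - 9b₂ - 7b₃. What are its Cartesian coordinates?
(-6, -5, -8)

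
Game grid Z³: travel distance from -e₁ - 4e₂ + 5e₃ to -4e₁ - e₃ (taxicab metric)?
13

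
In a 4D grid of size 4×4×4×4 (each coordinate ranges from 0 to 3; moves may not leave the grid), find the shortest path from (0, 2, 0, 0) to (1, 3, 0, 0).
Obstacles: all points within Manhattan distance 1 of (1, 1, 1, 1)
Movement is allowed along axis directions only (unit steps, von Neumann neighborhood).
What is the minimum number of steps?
2
(one shortest path: (0, 2, 0, 0) → (1, 2, 0, 0) → (1, 3, 0, 0))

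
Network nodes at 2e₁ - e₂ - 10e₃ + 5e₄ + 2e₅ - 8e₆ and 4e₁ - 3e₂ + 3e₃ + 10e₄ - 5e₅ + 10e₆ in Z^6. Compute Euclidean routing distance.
23.9792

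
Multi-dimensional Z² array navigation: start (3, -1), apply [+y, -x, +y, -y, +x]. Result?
(3, 0)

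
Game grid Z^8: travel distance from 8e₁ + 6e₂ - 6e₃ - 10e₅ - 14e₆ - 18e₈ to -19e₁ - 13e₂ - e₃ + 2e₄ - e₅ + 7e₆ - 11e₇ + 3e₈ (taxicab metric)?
115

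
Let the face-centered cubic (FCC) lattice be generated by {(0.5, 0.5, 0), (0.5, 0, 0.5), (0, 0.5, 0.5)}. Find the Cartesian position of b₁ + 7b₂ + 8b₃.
(4, 4.5, 7.5)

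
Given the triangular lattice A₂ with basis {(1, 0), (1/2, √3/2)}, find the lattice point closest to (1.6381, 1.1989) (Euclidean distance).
(1.5, 0.866)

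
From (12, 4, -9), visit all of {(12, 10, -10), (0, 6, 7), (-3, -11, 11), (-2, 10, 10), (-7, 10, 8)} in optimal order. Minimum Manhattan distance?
82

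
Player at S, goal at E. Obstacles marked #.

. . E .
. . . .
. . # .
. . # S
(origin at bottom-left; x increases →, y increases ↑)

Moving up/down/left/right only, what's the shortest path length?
4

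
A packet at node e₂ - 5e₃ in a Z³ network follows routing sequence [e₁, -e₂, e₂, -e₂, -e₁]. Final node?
(0, 0, -5)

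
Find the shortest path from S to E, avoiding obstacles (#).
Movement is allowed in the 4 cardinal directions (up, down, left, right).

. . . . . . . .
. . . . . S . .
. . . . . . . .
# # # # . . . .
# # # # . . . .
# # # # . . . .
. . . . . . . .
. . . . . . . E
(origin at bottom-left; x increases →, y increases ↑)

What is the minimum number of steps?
8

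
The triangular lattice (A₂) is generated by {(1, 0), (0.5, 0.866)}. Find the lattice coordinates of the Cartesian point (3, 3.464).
b₁ + 4b₂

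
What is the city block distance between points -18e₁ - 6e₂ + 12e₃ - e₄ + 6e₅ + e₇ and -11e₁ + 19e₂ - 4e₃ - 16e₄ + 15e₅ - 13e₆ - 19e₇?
105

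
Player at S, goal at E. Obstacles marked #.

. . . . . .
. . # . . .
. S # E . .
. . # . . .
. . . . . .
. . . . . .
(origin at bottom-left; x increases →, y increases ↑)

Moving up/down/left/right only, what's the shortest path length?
6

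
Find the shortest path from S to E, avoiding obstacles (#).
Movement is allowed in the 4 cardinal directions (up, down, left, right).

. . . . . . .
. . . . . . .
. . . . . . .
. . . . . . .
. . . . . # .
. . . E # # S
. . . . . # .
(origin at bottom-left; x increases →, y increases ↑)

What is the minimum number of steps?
7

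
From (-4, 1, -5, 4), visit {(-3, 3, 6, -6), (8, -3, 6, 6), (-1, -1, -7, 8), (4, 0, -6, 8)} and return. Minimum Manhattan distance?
92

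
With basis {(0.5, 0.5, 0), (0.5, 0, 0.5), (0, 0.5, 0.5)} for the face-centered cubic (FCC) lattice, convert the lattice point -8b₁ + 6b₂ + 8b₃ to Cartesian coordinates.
(-1, 0, 7)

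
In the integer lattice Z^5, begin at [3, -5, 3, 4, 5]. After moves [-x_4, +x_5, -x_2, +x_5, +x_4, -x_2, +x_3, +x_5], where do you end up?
(3, -7, 4, 4, 8)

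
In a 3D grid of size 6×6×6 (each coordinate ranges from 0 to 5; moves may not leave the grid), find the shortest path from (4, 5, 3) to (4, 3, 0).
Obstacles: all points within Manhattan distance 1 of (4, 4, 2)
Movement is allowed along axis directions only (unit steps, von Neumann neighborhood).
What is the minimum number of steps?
7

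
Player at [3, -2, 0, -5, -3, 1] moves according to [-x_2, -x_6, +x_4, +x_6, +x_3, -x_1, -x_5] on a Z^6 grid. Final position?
(2, -3, 1, -4, -4, 1)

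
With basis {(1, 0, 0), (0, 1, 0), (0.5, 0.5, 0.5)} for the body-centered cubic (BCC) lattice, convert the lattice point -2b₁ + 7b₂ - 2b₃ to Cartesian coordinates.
(-3, 6, -1)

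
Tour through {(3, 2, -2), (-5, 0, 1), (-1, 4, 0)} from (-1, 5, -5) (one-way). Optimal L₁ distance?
27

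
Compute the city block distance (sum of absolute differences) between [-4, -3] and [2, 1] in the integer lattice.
10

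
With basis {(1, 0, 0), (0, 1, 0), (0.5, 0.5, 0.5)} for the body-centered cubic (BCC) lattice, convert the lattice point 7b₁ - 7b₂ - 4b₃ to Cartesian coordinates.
(5, -9, -2)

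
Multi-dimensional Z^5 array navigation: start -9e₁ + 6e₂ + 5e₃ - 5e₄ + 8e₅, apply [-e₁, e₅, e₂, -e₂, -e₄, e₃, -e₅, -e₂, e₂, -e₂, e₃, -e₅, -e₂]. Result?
(-10, 4, 7, -6, 7)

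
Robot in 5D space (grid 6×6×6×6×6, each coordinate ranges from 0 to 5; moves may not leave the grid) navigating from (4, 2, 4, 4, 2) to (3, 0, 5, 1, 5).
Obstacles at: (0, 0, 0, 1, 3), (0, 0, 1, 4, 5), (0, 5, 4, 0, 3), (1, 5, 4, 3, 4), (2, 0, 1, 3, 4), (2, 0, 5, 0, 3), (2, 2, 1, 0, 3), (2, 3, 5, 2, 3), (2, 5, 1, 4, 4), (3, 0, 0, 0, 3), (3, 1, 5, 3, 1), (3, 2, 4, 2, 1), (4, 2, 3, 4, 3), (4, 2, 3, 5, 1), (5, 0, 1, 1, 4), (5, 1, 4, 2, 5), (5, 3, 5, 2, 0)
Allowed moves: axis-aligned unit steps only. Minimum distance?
10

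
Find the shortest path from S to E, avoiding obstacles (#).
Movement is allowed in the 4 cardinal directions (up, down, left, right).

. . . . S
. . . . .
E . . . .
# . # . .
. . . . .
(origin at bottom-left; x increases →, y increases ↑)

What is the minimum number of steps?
6
(one shortest path: (4, 4) → (3, 4) → (2, 4) → (1, 4) → (0, 4) → (0, 3) → (0, 2))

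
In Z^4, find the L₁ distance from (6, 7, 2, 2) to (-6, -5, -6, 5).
35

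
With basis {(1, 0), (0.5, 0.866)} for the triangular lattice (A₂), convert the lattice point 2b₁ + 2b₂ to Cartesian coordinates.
(3, 1.732)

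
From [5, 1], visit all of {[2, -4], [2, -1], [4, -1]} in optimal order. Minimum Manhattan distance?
8
(one optimal route: (5, 1) → (4, -1) → (2, -1) → (2, -4))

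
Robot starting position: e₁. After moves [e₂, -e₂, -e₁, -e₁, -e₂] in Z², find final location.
(-1, -1)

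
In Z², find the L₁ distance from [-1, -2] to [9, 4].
16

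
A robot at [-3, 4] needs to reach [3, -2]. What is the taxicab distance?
12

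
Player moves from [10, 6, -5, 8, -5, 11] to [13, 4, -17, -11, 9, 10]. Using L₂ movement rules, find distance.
26.7395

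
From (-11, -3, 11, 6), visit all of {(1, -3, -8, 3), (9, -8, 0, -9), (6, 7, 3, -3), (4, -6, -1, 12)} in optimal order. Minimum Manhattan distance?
112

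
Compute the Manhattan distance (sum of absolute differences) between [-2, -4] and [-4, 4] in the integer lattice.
10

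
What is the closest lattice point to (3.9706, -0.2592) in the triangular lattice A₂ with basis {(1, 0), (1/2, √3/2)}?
(4, 0)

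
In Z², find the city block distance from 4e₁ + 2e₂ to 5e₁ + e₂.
2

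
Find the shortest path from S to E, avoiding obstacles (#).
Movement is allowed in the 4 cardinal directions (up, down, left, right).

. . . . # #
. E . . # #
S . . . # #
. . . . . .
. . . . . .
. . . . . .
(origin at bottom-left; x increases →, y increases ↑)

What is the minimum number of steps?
2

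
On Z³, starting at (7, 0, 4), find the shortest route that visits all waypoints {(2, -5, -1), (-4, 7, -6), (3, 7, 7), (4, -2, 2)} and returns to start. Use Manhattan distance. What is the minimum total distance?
72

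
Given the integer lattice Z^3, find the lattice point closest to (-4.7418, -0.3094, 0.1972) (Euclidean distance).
(-5, 0, 0)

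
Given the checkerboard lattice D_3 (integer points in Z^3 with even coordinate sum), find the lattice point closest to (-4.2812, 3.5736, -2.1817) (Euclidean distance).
(-4, 4, -2)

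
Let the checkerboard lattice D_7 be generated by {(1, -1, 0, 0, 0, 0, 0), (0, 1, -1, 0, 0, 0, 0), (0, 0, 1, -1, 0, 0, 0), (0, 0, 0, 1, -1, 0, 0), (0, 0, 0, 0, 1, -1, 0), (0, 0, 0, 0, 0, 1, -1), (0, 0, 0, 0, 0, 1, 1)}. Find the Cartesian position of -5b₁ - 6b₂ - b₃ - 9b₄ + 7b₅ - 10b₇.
(-5, -1, 5, -8, 16, -17, -10)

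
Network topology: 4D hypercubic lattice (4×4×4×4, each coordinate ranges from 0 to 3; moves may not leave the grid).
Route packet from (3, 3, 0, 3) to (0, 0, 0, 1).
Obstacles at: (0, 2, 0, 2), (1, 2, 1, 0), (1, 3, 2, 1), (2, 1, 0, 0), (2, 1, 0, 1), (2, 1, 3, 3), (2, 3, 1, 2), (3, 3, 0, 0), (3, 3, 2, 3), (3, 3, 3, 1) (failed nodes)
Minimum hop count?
8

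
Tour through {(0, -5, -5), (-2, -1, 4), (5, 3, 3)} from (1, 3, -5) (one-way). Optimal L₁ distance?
36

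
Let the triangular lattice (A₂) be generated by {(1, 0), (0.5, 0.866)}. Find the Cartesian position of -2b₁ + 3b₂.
(-0.5, 2.598)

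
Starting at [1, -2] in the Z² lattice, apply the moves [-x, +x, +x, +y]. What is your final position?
(2, -1)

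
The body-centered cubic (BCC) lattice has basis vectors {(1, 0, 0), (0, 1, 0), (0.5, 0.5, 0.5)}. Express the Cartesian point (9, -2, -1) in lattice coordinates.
10b₁ - b₂ - 2b₃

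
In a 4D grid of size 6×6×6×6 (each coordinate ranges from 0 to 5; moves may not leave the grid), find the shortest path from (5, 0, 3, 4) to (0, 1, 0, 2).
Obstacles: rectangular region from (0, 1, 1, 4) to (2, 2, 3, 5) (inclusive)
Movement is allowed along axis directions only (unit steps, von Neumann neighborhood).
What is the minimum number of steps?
11
(one shortest path: (5, 0, 3, 4) → (4, 0, 3, 4) → (3, 0, 3, 4) → (2, 0, 3, 4) → (1, 0, 3, 4) → (0, 0, 3, 4) → (0, 0, 2, 4) → (0, 0, 1, 4) → (0, 0, 0, 4) → (0, 1, 0, 4) → (0, 1, 0, 3) → (0, 1, 0, 2))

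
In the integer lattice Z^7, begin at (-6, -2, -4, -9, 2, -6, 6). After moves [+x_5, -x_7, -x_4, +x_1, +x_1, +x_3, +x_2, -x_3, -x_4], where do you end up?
(-4, -1, -4, -11, 3, -6, 5)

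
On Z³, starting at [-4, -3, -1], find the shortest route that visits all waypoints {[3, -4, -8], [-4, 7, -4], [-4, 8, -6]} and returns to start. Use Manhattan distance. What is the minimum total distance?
52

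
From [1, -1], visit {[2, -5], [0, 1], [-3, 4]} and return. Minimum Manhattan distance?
28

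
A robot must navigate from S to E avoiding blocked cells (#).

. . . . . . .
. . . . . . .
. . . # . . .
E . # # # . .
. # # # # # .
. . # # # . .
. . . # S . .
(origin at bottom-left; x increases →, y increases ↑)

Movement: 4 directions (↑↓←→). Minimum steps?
15
(one shortest path: (4, 0) → (5, 0) → (6, 0) → (6, 1) → (6, 2) → (6, 3) → (5, 3) → (5, 4) → (4, 4) → (4, 5) → (3, 5) → (2, 5) → (1, 5) → (0, 5) → (0, 4) → (0, 3))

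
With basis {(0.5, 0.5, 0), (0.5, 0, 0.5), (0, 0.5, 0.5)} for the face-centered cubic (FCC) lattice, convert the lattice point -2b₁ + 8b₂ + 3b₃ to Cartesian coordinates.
(3, 0.5, 5.5)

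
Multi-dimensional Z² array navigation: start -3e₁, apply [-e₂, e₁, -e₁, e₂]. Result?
(-3, 0)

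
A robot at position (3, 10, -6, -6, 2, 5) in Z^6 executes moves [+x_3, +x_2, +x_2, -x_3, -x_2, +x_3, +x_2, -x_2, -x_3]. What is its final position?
(3, 11, -6, -6, 2, 5)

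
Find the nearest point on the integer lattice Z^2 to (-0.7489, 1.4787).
(-1, 1)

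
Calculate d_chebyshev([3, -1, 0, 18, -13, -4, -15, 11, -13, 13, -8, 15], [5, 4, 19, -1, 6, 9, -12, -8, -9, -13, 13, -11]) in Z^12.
26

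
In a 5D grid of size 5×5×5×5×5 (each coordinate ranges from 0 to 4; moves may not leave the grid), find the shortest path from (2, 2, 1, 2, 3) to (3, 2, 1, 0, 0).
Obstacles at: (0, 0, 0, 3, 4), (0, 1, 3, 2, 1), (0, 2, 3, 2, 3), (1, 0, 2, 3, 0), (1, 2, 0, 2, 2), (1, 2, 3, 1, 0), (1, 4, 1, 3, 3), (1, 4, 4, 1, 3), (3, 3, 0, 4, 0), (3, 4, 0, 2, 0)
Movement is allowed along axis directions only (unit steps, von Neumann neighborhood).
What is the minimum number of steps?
6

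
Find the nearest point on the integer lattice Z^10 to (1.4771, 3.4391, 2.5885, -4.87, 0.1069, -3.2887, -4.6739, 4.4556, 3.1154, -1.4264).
(1, 3, 3, -5, 0, -3, -5, 4, 3, -1)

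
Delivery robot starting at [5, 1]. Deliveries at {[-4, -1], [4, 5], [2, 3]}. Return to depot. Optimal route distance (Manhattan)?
30
(one optimal route: (5, 1) → (-4, -1) → (2, 3) → (4, 5) → (5, 1))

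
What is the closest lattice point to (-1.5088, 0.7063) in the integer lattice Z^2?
(-2, 1)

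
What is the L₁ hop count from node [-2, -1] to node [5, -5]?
11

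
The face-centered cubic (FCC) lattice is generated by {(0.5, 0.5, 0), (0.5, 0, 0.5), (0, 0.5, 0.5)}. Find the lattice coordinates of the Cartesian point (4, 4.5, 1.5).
7b₁ + b₂ + 2b₃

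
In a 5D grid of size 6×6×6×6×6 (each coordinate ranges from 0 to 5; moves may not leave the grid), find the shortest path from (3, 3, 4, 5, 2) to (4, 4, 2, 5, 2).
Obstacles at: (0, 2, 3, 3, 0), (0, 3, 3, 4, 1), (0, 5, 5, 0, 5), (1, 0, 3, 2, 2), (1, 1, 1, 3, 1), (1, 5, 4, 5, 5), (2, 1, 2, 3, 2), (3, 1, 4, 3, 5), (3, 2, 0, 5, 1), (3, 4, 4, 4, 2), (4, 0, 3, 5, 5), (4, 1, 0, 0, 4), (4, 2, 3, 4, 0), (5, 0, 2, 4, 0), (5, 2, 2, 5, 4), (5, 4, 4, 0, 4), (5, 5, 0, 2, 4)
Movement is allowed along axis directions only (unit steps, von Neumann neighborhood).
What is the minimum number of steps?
4
(one shortest path: (3, 3, 4, 5, 2) → (4, 3, 4, 5, 2) → (4, 4, 4, 5, 2) → (4, 4, 3, 5, 2) → (4, 4, 2, 5, 2))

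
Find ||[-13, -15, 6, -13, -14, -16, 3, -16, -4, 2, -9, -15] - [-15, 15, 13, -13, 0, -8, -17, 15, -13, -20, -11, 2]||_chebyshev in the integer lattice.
31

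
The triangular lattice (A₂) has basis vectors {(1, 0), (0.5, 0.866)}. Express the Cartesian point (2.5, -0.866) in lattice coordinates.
3b₁ - b₂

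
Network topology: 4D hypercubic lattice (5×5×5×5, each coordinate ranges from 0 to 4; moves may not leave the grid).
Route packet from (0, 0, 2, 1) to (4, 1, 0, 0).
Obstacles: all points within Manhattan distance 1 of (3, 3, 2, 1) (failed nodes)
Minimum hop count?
8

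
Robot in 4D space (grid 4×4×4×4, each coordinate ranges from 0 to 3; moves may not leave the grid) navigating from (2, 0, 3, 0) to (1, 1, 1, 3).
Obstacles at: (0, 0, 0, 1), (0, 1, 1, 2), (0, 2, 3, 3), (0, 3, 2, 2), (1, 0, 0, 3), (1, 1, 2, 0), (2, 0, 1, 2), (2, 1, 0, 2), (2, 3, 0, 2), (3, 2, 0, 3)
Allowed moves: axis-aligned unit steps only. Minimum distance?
7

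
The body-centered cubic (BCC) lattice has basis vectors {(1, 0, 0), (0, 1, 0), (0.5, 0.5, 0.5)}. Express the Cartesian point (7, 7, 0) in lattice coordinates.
7b₁ + 7b₂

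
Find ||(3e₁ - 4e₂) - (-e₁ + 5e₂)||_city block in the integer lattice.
13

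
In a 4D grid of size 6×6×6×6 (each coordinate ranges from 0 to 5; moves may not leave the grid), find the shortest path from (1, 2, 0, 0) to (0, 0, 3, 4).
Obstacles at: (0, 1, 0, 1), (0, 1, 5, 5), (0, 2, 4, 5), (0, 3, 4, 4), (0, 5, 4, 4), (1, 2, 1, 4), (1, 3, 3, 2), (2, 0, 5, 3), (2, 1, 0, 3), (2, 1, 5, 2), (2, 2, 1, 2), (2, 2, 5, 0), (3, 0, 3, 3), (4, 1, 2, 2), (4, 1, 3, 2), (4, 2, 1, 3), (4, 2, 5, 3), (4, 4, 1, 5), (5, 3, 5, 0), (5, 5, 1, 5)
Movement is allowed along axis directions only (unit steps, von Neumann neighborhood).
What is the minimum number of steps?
10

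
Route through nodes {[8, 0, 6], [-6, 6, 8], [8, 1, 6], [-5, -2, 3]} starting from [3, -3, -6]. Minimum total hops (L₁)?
54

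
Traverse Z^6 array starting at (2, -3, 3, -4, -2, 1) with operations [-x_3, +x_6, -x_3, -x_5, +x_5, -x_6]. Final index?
(2, -3, 1, -4, -2, 1)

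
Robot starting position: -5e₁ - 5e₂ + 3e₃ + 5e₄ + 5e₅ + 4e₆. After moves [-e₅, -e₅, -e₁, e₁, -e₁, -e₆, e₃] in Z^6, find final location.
(-6, -5, 4, 5, 3, 3)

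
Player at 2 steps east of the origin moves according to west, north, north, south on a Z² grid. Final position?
(1, 1)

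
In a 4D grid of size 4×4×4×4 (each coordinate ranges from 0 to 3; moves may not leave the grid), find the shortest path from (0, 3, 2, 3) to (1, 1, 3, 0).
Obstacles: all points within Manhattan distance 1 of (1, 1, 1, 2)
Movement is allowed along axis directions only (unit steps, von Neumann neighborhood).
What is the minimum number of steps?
7
(one shortest path: (0, 3, 2, 3) → (1, 3, 2, 3) → (1, 2, 2, 3) → (1, 1, 2, 3) → (1, 1, 3, 3) → (1, 1, 3, 2) → (1, 1, 3, 1) → (1, 1, 3, 0))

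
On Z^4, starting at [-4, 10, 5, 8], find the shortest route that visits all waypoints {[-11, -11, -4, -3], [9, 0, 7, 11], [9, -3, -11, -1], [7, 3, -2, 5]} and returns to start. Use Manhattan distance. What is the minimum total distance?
156
(one optimal route: (-4, 10, 5, 8) → (-11, -11, -4, -3) → (9, -3, -11, -1) → (7, 3, -2, 5) → (9, 0, 7, 11) → (-4, 10, 5, 8))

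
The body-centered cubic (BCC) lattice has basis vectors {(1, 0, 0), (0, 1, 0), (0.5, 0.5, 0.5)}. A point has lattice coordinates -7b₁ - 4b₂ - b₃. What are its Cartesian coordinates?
(-7.5, -4.5, -0.5)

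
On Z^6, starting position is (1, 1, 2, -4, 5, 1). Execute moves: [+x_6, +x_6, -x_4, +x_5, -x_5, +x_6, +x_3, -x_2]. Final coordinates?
(1, 0, 3, -5, 5, 4)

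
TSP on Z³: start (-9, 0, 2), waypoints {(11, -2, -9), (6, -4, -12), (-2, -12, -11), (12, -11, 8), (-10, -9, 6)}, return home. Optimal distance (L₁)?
126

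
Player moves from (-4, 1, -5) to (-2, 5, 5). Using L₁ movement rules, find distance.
16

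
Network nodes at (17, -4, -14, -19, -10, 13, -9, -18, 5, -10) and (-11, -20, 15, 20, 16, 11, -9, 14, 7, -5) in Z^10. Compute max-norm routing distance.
39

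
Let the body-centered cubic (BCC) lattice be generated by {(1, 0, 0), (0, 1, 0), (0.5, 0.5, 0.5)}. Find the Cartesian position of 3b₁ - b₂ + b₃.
(3.5, -0.5, 0.5)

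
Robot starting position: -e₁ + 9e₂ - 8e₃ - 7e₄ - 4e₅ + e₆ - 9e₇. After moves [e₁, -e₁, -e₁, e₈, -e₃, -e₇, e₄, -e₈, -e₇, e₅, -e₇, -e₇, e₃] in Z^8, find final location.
(-2, 9, -8, -6, -3, 1, -13, 0)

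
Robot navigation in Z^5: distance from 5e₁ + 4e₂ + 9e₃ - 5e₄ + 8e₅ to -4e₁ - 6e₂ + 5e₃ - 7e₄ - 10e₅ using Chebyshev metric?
18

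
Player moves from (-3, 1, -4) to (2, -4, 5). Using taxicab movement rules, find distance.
19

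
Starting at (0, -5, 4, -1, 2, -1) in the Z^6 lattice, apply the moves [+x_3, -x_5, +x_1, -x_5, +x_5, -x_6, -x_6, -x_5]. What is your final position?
(1, -5, 5, -1, 0, -3)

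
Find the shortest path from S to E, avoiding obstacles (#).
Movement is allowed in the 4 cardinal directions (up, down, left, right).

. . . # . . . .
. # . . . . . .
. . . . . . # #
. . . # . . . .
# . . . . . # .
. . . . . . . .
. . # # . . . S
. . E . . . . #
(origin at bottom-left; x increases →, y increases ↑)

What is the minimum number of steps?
6
(one shortest path: (7, 1) → (6, 1) → (5, 1) → (4, 1) → (4, 0) → (3, 0) → (2, 0))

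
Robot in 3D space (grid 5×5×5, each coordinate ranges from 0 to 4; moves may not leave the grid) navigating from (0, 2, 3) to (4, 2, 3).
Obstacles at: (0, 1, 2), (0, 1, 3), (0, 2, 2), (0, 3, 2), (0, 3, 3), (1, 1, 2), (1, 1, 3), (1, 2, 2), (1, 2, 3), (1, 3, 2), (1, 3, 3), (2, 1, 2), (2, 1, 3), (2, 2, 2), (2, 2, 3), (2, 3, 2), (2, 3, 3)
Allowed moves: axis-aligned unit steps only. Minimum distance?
6
(one shortest path: (0, 2, 3) → (0, 2, 4) → (1, 2, 4) → (2, 2, 4) → (3, 2, 4) → (4, 2, 4) → (4, 2, 3))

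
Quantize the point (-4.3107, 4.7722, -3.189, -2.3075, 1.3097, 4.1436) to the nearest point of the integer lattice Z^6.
(-4, 5, -3, -2, 1, 4)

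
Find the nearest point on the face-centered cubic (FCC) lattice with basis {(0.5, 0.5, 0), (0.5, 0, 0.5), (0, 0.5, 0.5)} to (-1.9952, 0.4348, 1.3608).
(-2, 0.5, 1.5)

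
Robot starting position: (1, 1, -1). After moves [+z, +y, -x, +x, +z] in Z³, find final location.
(1, 2, 1)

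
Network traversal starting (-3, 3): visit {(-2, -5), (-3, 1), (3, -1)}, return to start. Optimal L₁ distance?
28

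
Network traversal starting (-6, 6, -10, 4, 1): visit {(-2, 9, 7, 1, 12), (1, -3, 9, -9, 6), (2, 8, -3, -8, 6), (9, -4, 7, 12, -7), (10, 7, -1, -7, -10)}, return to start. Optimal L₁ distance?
220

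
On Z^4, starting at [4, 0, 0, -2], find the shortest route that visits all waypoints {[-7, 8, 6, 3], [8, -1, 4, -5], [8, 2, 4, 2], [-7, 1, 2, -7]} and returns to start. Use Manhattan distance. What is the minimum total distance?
86
(one optimal route: (4, 0, 0, -2) → (8, -1, 4, -5) → (8, 2, 4, 2) → (-7, 8, 6, 3) → (-7, 1, 2, -7) → (4, 0, 0, -2))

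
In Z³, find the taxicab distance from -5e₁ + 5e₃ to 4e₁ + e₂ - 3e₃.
18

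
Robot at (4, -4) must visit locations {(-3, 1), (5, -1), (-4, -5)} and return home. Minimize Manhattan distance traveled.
30
(one optimal route: (4, -4) → (5, -1) → (-3, 1) → (-4, -5) → (4, -4))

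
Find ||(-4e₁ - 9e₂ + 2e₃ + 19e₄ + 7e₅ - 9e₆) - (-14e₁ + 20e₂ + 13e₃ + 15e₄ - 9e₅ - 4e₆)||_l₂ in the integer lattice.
36.8646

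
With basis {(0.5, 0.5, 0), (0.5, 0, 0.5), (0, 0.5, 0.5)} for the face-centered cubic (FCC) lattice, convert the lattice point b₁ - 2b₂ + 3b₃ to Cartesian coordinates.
(-0.5, 2, 0.5)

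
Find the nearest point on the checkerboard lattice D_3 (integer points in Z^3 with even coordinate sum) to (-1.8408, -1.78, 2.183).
(-2, -2, 2)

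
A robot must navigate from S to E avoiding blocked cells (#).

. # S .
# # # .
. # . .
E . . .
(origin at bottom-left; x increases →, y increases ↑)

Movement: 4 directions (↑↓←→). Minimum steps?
7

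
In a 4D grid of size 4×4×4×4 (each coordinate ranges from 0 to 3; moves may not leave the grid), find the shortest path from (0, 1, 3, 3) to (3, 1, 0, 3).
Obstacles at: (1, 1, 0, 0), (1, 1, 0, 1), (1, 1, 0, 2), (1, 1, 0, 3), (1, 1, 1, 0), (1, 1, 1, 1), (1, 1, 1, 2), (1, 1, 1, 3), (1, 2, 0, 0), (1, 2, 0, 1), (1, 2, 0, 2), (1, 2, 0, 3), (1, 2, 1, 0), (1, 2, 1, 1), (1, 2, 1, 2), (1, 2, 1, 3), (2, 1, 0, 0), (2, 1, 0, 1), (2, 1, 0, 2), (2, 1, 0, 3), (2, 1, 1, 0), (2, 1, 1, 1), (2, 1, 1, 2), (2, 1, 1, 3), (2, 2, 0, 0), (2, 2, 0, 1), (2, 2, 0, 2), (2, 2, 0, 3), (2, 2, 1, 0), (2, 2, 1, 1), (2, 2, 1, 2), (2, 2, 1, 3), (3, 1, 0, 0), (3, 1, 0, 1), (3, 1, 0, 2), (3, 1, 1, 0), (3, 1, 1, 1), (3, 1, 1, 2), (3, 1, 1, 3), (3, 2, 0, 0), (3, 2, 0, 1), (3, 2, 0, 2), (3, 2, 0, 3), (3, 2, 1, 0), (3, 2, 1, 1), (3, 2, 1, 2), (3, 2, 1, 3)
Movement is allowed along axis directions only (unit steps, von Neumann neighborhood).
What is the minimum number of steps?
8
(one shortest path: (0, 1, 3, 3) → (1, 1, 3, 3) → (2, 1, 3, 3) → (3, 1, 3, 3) → (3, 0, 3, 3) → (3, 0, 2, 3) → (3, 0, 1, 3) → (3, 0, 0, 3) → (3, 1, 0, 3))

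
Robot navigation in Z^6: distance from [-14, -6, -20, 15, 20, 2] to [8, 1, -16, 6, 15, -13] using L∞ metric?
22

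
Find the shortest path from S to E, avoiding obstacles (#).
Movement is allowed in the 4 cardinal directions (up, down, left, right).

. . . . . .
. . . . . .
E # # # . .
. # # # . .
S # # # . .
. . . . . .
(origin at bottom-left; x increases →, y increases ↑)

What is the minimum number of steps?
2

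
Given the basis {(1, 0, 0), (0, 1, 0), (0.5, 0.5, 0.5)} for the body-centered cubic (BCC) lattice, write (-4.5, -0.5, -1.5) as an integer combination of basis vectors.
-3b₁ + b₂ - 3b₃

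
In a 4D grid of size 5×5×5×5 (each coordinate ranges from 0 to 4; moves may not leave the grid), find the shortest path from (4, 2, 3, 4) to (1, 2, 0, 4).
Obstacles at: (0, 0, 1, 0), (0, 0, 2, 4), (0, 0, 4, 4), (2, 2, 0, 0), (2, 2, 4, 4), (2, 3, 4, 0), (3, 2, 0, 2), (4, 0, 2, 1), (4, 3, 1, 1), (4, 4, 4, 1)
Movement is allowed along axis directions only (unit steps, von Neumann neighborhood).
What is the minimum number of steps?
6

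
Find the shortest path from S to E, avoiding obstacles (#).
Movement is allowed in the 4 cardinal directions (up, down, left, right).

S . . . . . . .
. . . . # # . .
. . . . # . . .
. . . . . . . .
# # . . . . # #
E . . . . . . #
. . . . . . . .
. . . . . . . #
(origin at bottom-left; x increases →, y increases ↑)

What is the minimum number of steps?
9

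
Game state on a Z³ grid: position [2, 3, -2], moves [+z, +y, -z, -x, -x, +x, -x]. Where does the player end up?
(0, 4, -2)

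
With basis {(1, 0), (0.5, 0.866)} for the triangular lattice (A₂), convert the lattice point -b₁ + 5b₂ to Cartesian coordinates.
(1.5, 4.33)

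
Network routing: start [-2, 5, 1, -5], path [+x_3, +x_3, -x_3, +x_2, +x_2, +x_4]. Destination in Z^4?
(-2, 7, 2, -4)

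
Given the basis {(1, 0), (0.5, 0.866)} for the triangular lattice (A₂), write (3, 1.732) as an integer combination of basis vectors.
2b₁ + 2b₂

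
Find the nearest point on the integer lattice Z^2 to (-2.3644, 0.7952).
(-2, 1)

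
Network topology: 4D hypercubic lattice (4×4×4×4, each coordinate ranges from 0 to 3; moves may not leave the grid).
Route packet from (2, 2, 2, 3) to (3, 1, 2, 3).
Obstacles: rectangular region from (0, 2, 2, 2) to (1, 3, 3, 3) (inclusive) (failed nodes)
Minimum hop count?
2
(one shortest path: (2, 2, 2, 3) → (3, 2, 2, 3) → (3, 1, 2, 3))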